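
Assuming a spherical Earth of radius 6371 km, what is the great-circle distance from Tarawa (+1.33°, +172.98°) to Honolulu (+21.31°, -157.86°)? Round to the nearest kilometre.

Δλ = -157.86 − 172.98 = -330.84°; wrapped into (−180°, 180°]: 29.16°.
Δφ = 21.31 − 1.33 = 19.98°.
a = sin²(Δφ/2) + cos φ₁ · cos φ₂ · sin²(Δλ/2) = 0.089114.
c = 2·atan2(√a, √(1−a)) = 0.60628 rad → d = 6371·c ≈ 3862.63 km.

3863 km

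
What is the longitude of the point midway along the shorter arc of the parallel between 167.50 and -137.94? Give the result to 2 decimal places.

-165.22°

Signed shortest Δλ from +167.50° to -137.94° is +54.56°.
Midpoint longitude = +167.50° + (+54.56°)/2 = +167.50° + 27.28° = +194.78°.
Normalise into (−180°, 180°]: -165.22°.
(The naïve average (+167.50 + -137.94)/2 = 14.78° is on the wrong side of the globe.)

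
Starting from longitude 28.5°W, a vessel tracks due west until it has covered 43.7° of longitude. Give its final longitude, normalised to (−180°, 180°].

72.2°W

Start at -28.5°; shift −43.7° → -72.2°.
-72.2° already lies in (−180°, 180°].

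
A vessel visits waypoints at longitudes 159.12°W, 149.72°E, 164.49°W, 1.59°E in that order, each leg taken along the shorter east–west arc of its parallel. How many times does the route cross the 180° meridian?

2

Leg 1: -159.12° → +149.72°, shortest Δλ = -51.16° (west) — crosses 180°.
Leg 2: +149.72° → -164.49°, shortest Δλ = 45.79° (east) — crosses 180°.
Leg 3: -164.49° → +1.59°, shortest Δλ = 166.08° (east) — does not cross 180°.
Total crossings: 2.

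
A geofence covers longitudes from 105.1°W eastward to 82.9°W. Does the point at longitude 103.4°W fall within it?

Yes

Band width going east from -105.1° to -82.9°: ((-82.9 − -105.1) mod 360) = 22.2°.
Offset of -103.4° east of the west edge: ((-103.4 − -105.1) mod 360) = 1.7°.
1.7° ≤ 22.2° ⇒ inside.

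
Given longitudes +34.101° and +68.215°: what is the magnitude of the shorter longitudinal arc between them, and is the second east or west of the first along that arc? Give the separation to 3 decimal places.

34.114° east

Raw difference: 68.215 − 34.101 = 34.114°.
Normalise into (−180°, 180°]: 34.114° stays 34.114°.
Positive ⇒ the second point lies to the east; separation 34.114°.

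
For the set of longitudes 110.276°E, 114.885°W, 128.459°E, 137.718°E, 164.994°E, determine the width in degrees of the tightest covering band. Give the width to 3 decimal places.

Sort the longitudes: -114.885°, +110.276°, +128.459°, +137.718°, +164.994°.
Eastward gaps between consecutive values (wrapping around): 225.161°, 18.183°, 9.259°, 27.276°, 80.121°.
Largest gap = 225.161° ⇒ minimal covering band is its complement: 360° − 225.161° = 134.839°.
Band runs from +110.276° eastward to -114.885°, crossing the antimeridian.

134.839°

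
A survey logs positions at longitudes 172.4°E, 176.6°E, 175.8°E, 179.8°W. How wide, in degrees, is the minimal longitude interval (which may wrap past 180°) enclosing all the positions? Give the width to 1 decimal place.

7.8°

Sort the longitudes: -179.8°, +172.4°, +175.8°, +176.6°.
Eastward gaps between consecutive values (wrapping around): 352.2°, 3.4°, 0.8°, 3.6°.
Largest gap = 352.2° ⇒ minimal covering band is its complement: 360° − 352.2° = 7.8°.
Band runs from +172.4° eastward to -179.8°, crossing the antimeridian.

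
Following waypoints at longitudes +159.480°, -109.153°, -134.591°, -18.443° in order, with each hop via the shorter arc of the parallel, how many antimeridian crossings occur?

1

Leg 1: +159.480° → -109.153°, shortest Δλ = 91.367° (east) — crosses 180°.
Leg 2: -109.153° → -134.591°, shortest Δλ = -25.438° (west) — does not cross 180°.
Leg 3: -134.591° → -18.443°, shortest Δλ = 116.148° (east) — does not cross 180°.
Total crossings: 1.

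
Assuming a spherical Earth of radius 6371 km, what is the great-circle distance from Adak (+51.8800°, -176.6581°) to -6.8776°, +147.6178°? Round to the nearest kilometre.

7363 km

Δλ = 147.6178 − -176.6581 = 324.2759°; wrapped into (−180°, 180°]: -35.7241°.
Δφ = -6.8776 − 51.8800 = -58.7576°.
a = sin²(Δφ/2) + cos φ₁ · cos φ₂ · sin²(Δλ/2) = 0.298329.
c = 2·atan2(√a, √(1−a)) = 1.15563 rad → d = 6371·c ≈ 7362.52 km.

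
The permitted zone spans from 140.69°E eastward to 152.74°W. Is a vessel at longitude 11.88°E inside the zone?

Band width going east from +140.69° to -152.74°: ((-152.74 − 140.69) mod 360) = 66.57°.
Offset of +11.88° east of the west edge: ((11.88 − 140.69) mod 360) = 231.19°.
231.19° > 66.57° ⇒ outside.

No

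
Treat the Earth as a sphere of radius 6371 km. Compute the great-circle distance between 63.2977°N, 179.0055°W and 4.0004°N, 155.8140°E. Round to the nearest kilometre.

6905 km

Δλ = 155.8140 − -179.0055 = 334.8195°; wrapped into (−180°, 180°]: -25.1805°.
Δφ = 4.0004 − 63.2977 = -59.2973°.
a = sin²(Δφ/2) + cos φ₁ · cos φ₂ · sin²(Δλ/2) = 0.266007.
c = 2·atan2(√a, √(1−a)) = 1.08379 rad → d = 6371·c ≈ 6904.80 km.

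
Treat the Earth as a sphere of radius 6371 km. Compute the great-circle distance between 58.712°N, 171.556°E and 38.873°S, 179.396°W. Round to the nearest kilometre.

Δλ = -179.396 − 171.556 = -350.952°; wrapped into (−180°, 180°]: 9.048°.
Δφ = -38.873 − 58.712 = -97.585°.
a = sin²(Δφ/2) + cos φ₁ · cos φ₂ · sin²(Δλ/2) = 0.568514.
c = 2·atan2(√a, √(1−a)) = 1.70826 rad → d = 6371·c ≈ 10883.30 km.

10883 km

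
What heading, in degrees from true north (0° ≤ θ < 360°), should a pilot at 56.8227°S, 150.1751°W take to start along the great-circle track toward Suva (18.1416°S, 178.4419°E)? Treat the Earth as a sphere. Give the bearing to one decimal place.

315.8°

Δλ = 178.4419 − -150.1751 = 328.6170°; wrapped into (−180°, 180°]: -31.3830°.
θ = atan2( sin Δλ · cos φ₂ , cos φ₁ · sin φ₂ − sin φ₁ · cos φ₂ · cos Δλ )
  = atan2(-0.49487, 0.50863) = -44.215° → normalised to [0°, 360°): 315.785°.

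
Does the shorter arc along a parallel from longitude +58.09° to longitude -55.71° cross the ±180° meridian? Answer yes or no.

No

Signed shortest Δλ = ((-55.71 − 58.09 + 180) mod 360) − 180 = -113.8°.
Going west by 113.8° from +58.09° reaches -55.71° without touching 180°.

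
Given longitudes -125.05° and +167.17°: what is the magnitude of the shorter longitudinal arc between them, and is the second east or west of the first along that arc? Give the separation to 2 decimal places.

Raw difference: 167.17 − -125.05 = 292.22°.
Normalise into (−180°, 180°]: 292.22° − 360° = -67.78°.
Negative ⇒ the second point lies to the west; separation 67.78°.

67.78° west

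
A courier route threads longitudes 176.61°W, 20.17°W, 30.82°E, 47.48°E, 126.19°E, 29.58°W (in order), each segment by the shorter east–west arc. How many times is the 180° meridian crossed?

0

Leg 1: -176.61° → -20.17°, shortest Δλ = 156.44° (east) — does not cross 180°.
Leg 2: -20.17° → +30.82°, shortest Δλ = 50.99° (east) — does not cross 180°.
Leg 3: +30.82° → +47.48°, shortest Δλ = 16.66° (east) — does not cross 180°.
Leg 4: +47.48° → +126.19°, shortest Δλ = 78.71° (east) — does not cross 180°.
Leg 5: +126.19° → -29.58°, shortest Δλ = -155.77° (west) — does not cross 180°.
Total crossings: 0.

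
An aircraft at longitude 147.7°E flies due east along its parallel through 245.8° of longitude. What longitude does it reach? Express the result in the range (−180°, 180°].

Start at +147.7°; shift +245.8° → +393.5°.
+393.5° lies outside (−180°, 180°]; subtract 360° → +33.5°.

33.5°E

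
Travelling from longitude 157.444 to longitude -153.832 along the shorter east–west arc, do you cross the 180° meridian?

Naïve |-153.832 − 157.444| = 311.276° > 180°, so the shorter arc goes the other way round — across 180°.
Signed shortest Δλ = ((-153.832 − 157.444 + 180) mod 360) − 180 = 48.724°.
Going east by 48.724° from +157.444° passes through 180° before reaching -153.832°.

Yes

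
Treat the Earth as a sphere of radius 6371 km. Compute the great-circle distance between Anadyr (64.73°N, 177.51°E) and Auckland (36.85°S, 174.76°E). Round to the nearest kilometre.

Δλ = 174.76 − 177.51 = -2.75°.
Δφ = -36.85 − 64.73 = -101.58°.
a = sin²(Δφ/2) + cos φ₁ · cos φ₂ · sin²(Δλ/2) = 0.600565.
c = 2·atan2(√a, √(1−a)) = 1.77331 rad → d = 6371·c ≈ 11297.74 km.

11298 km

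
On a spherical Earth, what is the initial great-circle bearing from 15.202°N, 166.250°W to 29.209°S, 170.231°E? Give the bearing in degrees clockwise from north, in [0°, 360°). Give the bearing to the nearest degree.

207°

Δλ = 170.231 − -166.250 = 336.481°; wrapped into (−180°, 180°]: -23.519°.
θ = atan2( sin Δλ · cos φ₂ , cos φ₁ · sin φ₂ − sin φ₁ · cos φ₂ · cos Δλ )
  = atan2(-0.34831, -0.68079) = -152.904° → normalised to [0°, 360°): 207.096°.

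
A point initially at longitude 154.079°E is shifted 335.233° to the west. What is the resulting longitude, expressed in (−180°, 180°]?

178.846°E

Start at +154.079°; shift −335.233° → -181.154°.
-181.154° lies outside (−180°, 180°]; add 360° → +178.846°.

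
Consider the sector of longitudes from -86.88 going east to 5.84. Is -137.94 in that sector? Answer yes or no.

Band width going east from -86.88° to +5.84°: ((5.84 − -86.88) mod 360) = 92.72°.
Offset of -137.94° east of the west edge: ((-137.94 − -86.88) mod 360) = 308.94°.
308.94° > 92.72° ⇒ outside.

No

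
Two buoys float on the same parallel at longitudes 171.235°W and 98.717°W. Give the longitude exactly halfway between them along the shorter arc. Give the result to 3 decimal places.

Signed shortest Δλ from -171.235° to -98.717° is +72.518°.
Midpoint longitude = -171.235° + (+72.518°)/2 = -171.235° + 36.259° = -134.976°.

134.976°W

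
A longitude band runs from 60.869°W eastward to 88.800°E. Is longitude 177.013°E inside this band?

No

Band width going east from -60.869° to +88.800°: ((88.800 − -60.869) mod 360) = 149.669°.
Offset of +177.013° east of the west edge: ((177.013 − -60.869) mod 360) = 237.882°.
237.882° > 149.669° ⇒ outside.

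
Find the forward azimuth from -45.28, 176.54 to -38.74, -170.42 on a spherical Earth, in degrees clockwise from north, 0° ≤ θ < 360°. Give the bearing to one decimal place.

60.5°

Δλ = -170.42 − 176.54 = -346.96°; wrapped into (−180°, 180°]: 13.04°.
θ = atan2( sin Δλ · cos φ₂ , cos φ₁ · sin φ₂ − sin φ₁ · cos φ₂ · cos Δλ )
  = atan2(0.17599, 0.09960) = 60.492° → normalised to [0°, 360°): 60.492°.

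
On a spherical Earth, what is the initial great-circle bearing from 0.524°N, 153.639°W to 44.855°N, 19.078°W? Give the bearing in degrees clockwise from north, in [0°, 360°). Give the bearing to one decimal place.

35.4°

Δλ = -19.078 − -153.639 = 134.561°.
θ = atan2( sin Δλ · cos φ₂ , cos φ₁ · sin φ₂ − sin φ₁ · cos φ₂ · cos Δλ )
  = atan2(0.50509, 0.70983) = 35.434° → normalised to [0°, 360°): 35.434°.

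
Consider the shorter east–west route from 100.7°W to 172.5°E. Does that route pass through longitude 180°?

Naïve |172.5 − -100.7| = 273.2° > 180°, so the shorter arc goes the other way round — across 180°.
Signed shortest Δλ = ((172.5 − -100.7 + 180) mod 360) − 180 = -86.8°.
Going west by 86.8° from -100.7° passes through 180° before reaching +172.5°.

Yes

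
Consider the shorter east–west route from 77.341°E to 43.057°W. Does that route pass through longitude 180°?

No

Signed shortest Δλ = ((-43.057 − 77.341 + 180) mod 360) − 180 = -120.398°.
Going west by 120.398° from +77.341° reaches -43.057° without touching 180°.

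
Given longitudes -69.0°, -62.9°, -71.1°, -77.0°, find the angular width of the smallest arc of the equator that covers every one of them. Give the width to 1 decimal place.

14.1°

Sort the longitudes: -77.0°, -71.1°, -69.0°, -62.9°.
Eastward gaps between consecutive values (wrapping around): 5.9°, 2.1°, 6.1°, 345.9°.
Largest gap = 345.9° ⇒ minimal covering band is its complement: 360° − 345.9° = 14.1°.
Band runs from -77.0° eastward to -62.9°.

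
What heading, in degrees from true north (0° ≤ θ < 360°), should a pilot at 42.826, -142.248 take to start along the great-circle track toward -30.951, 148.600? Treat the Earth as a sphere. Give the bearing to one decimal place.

Δλ = 148.600 − -142.248 = 290.848°; wrapped into (−180°, 180°]: -69.152°.
θ = atan2( sin Δλ · cos φ₂ , cos φ₁ · sin φ₂ − sin φ₁ · cos φ₂ · cos Δλ )
  = atan2(-0.80146, -0.58468) = -126.111° → normalised to [0°, 360°): 233.889°.

233.9°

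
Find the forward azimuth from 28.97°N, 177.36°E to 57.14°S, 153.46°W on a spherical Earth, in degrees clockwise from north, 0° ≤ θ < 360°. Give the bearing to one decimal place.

Δλ = -153.46 − 177.36 = -330.82°; wrapped into (−180°, 180°]: 29.18°.
θ = atan2( sin Δλ · cos φ₂ , cos φ₁ · sin φ₂ − sin φ₁ · cos φ₂ · cos Δλ )
  = atan2(0.26454, -0.96434) = 164.660° → normalised to [0°, 360°): 164.660°.

164.7°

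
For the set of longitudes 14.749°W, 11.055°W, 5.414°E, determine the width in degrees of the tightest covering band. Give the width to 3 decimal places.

Sort the longitudes: -14.749°, -11.055°, +5.414°.
Eastward gaps between consecutive values (wrapping around): 3.694°, 16.469°, 339.837°.
Largest gap = 339.837° ⇒ minimal covering band is its complement: 360° − 339.837° = 20.163°.
Band runs from -14.749° eastward to +5.414°.

20.163°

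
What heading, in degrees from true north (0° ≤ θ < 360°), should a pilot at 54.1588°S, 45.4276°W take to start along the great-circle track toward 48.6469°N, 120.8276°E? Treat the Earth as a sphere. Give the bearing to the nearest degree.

117°

Δλ = 120.8276 − -45.4276 = 166.2552°.
θ = atan2( sin Δλ · cos φ₂ , cos φ₁ · sin φ₂ − sin φ₁ · cos φ₂ · cos Δλ )
  = atan2(0.15698, -0.08072) = 117.211° → normalised to [0°, 360°): 117.211°.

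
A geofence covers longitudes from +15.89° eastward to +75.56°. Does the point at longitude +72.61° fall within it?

Yes

Band width going east from +15.89° to +75.56°: ((75.56 − 15.89) mod 360) = 59.67°.
Offset of +72.61° east of the west edge: ((72.61 − 15.89) mod 360) = 56.72°.
56.72° ≤ 59.67° ⇒ inside.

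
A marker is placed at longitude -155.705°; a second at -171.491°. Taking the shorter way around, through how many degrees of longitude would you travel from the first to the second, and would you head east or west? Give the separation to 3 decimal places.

Raw difference: -171.491 − -155.705 = -15.786°.
Normalise into (−180°, 180°]: -15.786° stays -15.786°.
Negative ⇒ the second point lies to the west; separation 15.786°.

15.786° west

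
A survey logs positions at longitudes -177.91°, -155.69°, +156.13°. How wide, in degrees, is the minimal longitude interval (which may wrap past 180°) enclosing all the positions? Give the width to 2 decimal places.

Sort the longitudes: -177.91°, -155.69°, +156.13°.
Eastward gaps between consecutive values (wrapping around): 22.22°, 311.82°, 25.96°.
Largest gap = 311.82° ⇒ minimal covering band is its complement: 360° − 311.82° = 48.18°.
Band runs from +156.13° eastward to -155.69°, crossing the antimeridian.

48.18°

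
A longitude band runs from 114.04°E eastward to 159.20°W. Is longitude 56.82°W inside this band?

No

Band width going east from +114.04° to -159.20°: ((-159.20 − 114.04) mod 360) = 86.76°.
Offset of -56.82° east of the west edge: ((-56.82 − 114.04) mod 360) = 189.14°.
189.14° > 86.76° ⇒ outside.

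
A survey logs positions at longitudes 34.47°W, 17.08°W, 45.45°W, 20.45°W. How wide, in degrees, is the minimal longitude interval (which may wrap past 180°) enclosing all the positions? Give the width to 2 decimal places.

Sort the longitudes: -45.45°, -34.47°, -20.45°, -17.08°.
Eastward gaps between consecutive values (wrapping around): 10.98°, 14.02°, 3.37°, 331.63°.
Largest gap = 331.63° ⇒ minimal covering band is its complement: 360° − 331.63° = 28.37°.
Band runs from -45.45° eastward to -17.08°.

28.37°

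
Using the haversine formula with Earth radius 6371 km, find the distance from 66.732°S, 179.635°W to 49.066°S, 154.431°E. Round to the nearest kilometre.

Δλ = 154.431 − -179.635 = 334.066°; wrapped into (−180°, 180°]: -25.934°.
Δφ = -49.066 − -66.732 = 17.666°.
a = sin²(Δφ/2) + cos φ₁ · cos φ₂ · sin²(Δλ/2) = 0.036611.
c = 2·atan2(√a, √(1−a)) = 0.38505 rad → d = 6371·c ≈ 2453.18 km.

2453 km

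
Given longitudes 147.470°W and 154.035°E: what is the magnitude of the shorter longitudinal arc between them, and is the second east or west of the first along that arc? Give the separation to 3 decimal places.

58.495° west

Raw difference: 154.035 − -147.470 = 301.505°.
Normalise into (−180°, 180°]: 301.505° − 360° = -58.495°.
Negative ⇒ the second point lies to the west; separation 58.495°.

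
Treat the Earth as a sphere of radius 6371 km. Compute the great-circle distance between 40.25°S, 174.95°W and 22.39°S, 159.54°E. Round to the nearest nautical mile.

1681 nmi

Δλ = 159.54 − -174.95 = 334.49°; wrapped into (−180°, 180°]: -25.51°.
Δφ = -22.39 − -40.25 = 17.86°.
a = sin²(Δφ/2) + cos φ₁ · cos φ₂ · sin²(Δλ/2) = 0.058495.
c = 2·atan2(√a, √(1−a)) = 0.48856 rad → d = 6371·c ≈ 3112.60 km ≈ 1680.67 nmi.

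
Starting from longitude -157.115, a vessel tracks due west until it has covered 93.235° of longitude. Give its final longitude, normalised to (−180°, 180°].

Start at -157.115°; shift −93.235° → -250.350°.
-250.350° lies outside (−180°, 180°]; add 360° → +109.650°.

+109.650°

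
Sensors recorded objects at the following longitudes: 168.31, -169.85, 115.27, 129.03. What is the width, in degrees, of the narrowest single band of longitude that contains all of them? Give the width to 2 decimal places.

74.88°

Sort the longitudes: -169.85°, +115.27°, +129.03°, +168.31°.
Eastward gaps between consecutive values (wrapping around): 285.12°, 13.76°, 39.28°, 21.84°.
Largest gap = 285.12° ⇒ minimal covering band is its complement: 360° − 285.12° = 74.88°.
Band runs from +115.27° eastward to -169.85°, crossing the antimeridian.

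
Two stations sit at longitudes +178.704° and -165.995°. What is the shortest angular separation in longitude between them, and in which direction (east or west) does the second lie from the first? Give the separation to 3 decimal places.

Raw difference: -165.995 − 178.704 = -344.699°.
Normalise into (−180°, 180°]: -344.699° + 360° = 15.301°.
Positive ⇒ the second point lies to the east; separation 15.301°.

15.301° east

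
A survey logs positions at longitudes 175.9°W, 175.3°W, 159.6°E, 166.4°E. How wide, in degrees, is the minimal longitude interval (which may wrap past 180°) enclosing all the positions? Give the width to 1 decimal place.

Sort the longitudes: -175.9°, -175.3°, +159.6°, +166.4°.
Eastward gaps between consecutive values (wrapping around): 0.6°, 334.9°, 6.8°, 17.7°.
Largest gap = 334.9° ⇒ minimal covering band is its complement: 360° − 334.9° = 25.1°.
Band runs from +159.6° eastward to -175.3°, crossing the antimeridian.

25.1°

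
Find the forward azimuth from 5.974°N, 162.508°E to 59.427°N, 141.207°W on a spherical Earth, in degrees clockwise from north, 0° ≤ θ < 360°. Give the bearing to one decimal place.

Δλ = -141.207 − 162.508 = -303.715°; wrapped into (−180°, 180°]: 56.285°.
θ = atan2( sin Δλ · cos φ₂ , cos φ₁ · sin φ₂ − sin φ₁ · cos φ₂ · cos Δλ )
  = atan2(0.42309, 0.82692) = 27.096° → normalised to [0°, 360°): 27.096°.

27.1°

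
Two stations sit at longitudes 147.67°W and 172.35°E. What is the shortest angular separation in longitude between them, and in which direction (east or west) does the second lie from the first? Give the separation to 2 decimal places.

Raw difference: 172.35 − -147.67 = 320.02°.
Normalise into (−180°, 180°]: 320.02° − 360° = -39.98°.
Negative ⇒ the second point lies to the west; separation 39.98°.

39.98° west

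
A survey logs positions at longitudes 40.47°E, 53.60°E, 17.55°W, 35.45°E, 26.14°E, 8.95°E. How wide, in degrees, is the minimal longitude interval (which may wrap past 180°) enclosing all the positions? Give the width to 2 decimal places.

Sort the longitudes: -17.55°, +8.95°, +26.14°, +35.45°, +40.47°, +53.60°.
Eastward gaps between consecutive values (wrapping around): 26.50°, 17.19°, 9.31°, 5.02°, 13.13°, 288.85°.
Largest gap = 288.85° ⇒ minimal covering band is its complement: 360° − 288.85° = 71.15°.
Band runs from -17.55° eastward to +53.60°.

71.15°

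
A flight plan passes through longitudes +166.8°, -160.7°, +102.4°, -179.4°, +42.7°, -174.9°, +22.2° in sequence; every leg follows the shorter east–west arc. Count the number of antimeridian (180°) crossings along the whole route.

Leg 1: +166.8° → -160.7°, shortest Δλ = 32.5° (east) — crosses 180°.
Leg 2: -160.7° → +102.4°, shortest Δλ = -96.9° (west) — crosses 180°.
Leg 3: +102.4° → -179.4°, shortest Δλ = 78.2° (east) — crosses 180°.
Leg 4: -179.4° → +42.7°, shortest Δλ = -137.9° (west) — crosses 180°.
Leg 5: +42.7° → -174.9°, shortest Δλ = 142.4° (east) — crosses 180°.
Leg 6: -174.9° → +22.2°, shortest Δλ = -162.9° (west) — crosses 180°.
Total crossings: 6.

6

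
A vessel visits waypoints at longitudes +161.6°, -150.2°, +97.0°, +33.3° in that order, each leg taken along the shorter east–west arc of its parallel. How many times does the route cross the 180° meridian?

2

Leg 1: +161.6° → -150.2°, shortest Δλ = 48.2° (east) — crosses 180°.
Leg 2: -150.2° → +97.0°, shortest Δλ = -112.8° (west) — crosses 180°.
Leg 3: +97.0° → +33.3°, shortest Δλ = -63.7° (west) — does not cross 180°.
Total crossings: 2.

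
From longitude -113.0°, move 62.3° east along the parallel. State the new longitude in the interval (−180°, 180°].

-50.7°

Start at -113.0°; shift +62.3° → -50.7°.
-50.7° already lies in (−180°, 180°].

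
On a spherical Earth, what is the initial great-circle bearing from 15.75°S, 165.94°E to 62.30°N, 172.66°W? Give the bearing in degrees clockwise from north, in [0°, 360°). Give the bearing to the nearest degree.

10°

Δλ = -172.66 − 165.94 = -338.60°; wrapped into (−180°, 180°]: 21.40°.
θ = atan2( sin Δλ · cos φ₂ , cos φ₁ · sin φ₂ − sin φ₁ · cos φ₂ · cos Δλ )
  = atan2(0.16961, 0.96963) = 9.922° → normalised to [0°, 360°): 9.922°.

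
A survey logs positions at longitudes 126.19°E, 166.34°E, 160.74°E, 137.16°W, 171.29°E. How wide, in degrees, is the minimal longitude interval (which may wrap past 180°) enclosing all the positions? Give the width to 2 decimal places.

96.65°

Sort the longitudes: -137.16°, +126.19°, +160.74°, +166.34°, +171.29°.
Eastward gaps between consecutive values (wrapping around): 263.35°, 34.55°, 5.60°, 4.95°, 51.55°.
Largest gap = 263.35° ⇒ minimal covering band is its complement: 360° − 263.35° = 96.65°.
Band runs from +126.19° eastward to -137.16°, crossing the antimeridian.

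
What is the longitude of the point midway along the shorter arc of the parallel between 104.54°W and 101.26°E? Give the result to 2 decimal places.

Signed shortest Δλ from -104.54° to +101.26° is -154.20°.
Midpoint longitude = -104.54° + (-154.20°)/2 = -104.54° − 77.10° = -181.64°.
Normalise into (−180°, 180°]: +178.36°.
(The naïve average (-104.54 + +101.26)/2 = -1.64° is on the wrong side of the globe.)

178.36°E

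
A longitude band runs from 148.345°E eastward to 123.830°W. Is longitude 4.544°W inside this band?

No

Band width going east from +148.345° to -123.830°: ((-123.830 − 148.345) mod 360) = 87.825°.
Offset of -4.544° east of the west edge: ((-4.544 − 148.345) mod 360) = 207.111°.
207.111° > 87.825° ⇒ outside.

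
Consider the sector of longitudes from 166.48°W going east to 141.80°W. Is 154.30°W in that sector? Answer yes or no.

Band width going east from -166.48° to -141.80°: ((-141.80 − -166.48) mod 360) = 24.68°.
Offset of -154.30° east of the west edge: ((-154.30 − -166.48) mod 360) = 12.18°.
12.18° ≤ 24.68° ⇒ inside.

Yes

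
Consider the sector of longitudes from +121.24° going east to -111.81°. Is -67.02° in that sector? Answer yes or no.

Band width going east from +121.24° to -111.81°: ((-111.81 − 121.24) mod 360) = 126.95°.
Offset of -67.02° east of the west edge: ((-67.02 − 121.24) mod 360) = 171.74°.
171.74° > 126.95° ⇒ outside.

No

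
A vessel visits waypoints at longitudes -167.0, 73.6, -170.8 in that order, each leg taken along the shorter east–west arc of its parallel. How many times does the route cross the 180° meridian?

2

Leg 1: -167.0° → +73.6°, shortest Δλ = -119.4° (west) — crosses 180°.
Leg 2: +73.6° → -170.8°, shortest Δλ = 115.6° (east) — crosses 180°.
Total crossings: 2.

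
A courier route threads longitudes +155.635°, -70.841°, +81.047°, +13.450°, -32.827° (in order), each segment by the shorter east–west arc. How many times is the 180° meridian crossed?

1

Leg 1: +155.635° → -70.841°, shortest Δλ = 133.524° (east) — crosses 180°.
Leg 2: -70.841° → +81.047°, shortest Δλ = 151.888° (east) — does not cross 180°.
Leg 3: +81.047° → +13.450°, shortest Δλ = -67.597° (west) — does not cross 180°.
Leg 4: +13.450° → -32.827°, shortest Δλ = -46.277° (west) — does not cross 180°.
Total crossings: 1.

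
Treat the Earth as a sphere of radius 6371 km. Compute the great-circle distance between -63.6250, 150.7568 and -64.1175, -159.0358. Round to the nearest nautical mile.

Δλ = -159.0358 − 150.7568 = -309.7926°; wrapped into (−180°, 180°]: 50.2074°.
Δφ = -64.1175 − -63.6250 = -0.4925°.
a = sin²(Δφ/2) + cos φ₁ · cos φ₂ · sin²(Δλ/2) = 0.034924.
c = 2·atan2(√a, √(1−a)) = 0.37597 rad → d = 6371·c ≈ 2395.30 km ≈ 1293.36 nmi.

1293 nmi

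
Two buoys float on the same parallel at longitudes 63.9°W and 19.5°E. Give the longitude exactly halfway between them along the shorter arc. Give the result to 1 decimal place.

22.2°W

Signed shortest Δλ from -63.9° to +19.5° is +83.4°.
Midpoint longitude = -63.9° + (+83.4°)/2 = -63.9° + 41.7° = -22.2°.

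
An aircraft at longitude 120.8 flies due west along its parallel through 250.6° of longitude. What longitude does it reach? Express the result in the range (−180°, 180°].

-129.8°

Start at +120.8°; shift −250.6° → -129.8°.
-129.8° already lies in (−180°, 180°].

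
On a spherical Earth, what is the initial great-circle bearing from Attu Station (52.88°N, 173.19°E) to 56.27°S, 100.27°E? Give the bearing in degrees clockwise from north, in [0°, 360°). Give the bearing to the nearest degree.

Δλ = 100.27 − 173.19 = -72.92°.
θ = atan2( sin Δλ · cos φ₂ , cos φ₁ · sin φ₂ − sin φ₁ · cos φ₂ · cos Δλ )
  = atan2(-0.53079, -0.63194) = -139.972° → normalised to [0°, 360°): 220.028°.

220°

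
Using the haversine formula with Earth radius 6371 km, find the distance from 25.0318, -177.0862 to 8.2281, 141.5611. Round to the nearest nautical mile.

Δλ = 141.5611 − -177.0862 = 318.6473°; wrapped into (−180°, 180°]: -41.3527°.
Δφ = 8.2281 − 25.0318 = -16.8037°.
a = sin²(Δφ/2) + cos φ₁ · cos φ₂ · sin²(Δλ/2) = 0.133148.
c = 2·atan2(√a, √(1−a)) = 0.74704 rad → d = 6371·c ≈ 4759.39 km ≈ 2569.87 nmi.

2570 nmi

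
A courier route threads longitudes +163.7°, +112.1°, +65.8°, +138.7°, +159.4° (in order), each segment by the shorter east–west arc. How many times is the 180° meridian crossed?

0

Leg 1: +163.7° → +112.1°, shortest Δλ = -51.6° (west) — does not cross 180°.
Leg 2: +112.1° → +65.8°, shortest Δλ = -46.3° (west) — does not cross 180°.
Leg 3: +65.8° → +138.7°, shortest Δλ = 72.9° (east) — does not cross 180°.
Leg 4: +138.7° → +159.4°, shortest Δλ = 20.7° (east) — does not cross 180°.
Total crossings: 0.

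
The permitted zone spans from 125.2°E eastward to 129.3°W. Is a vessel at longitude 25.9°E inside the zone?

No

Band width going east from +125.2° to -129.3°: ((-129.3 − 125.2) mod 360) = 105.5°.
Offset of +25.9° east of the west edge: ((25.9 − 125.2) mod 360) = 260.7°.
260.7° > 105.5° ⇒ outside.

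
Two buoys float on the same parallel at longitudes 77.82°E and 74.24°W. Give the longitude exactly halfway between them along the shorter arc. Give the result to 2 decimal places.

Signed shortest Δλ from +77.82° to -74.24° is -152.06°.
Midpoint longitude = +77.82° + (-152.06°)/2 = +77.82° − 76.03° = +1.79°.

1.79°E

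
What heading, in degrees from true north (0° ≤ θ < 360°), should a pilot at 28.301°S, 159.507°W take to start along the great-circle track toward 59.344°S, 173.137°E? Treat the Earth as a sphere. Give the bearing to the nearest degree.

Δλ = 173.137 − -159.507 = 332.644°; wrapped into (−180°, 180°]: -27.356°.
θ = atan2( sin Δλ · cos φ₂ , cos φ₁ · sin φ₂ − sin φ₁ · cos φ₂ · cos Δλ )
  = atan2(-0.23430, -0.54272) = -156.649° → normalised to [0°, 360°): 203.351°.

203°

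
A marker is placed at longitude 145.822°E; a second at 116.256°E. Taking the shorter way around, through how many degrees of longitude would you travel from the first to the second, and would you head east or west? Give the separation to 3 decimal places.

Raw difference: 116.256 − 145.822 = -29.566°.
Normalise into (−180°, 180°]: -29.566° stays -29.566°.
Negative ⇒ the second point lies to the west; separation 29.566°.

29.566° west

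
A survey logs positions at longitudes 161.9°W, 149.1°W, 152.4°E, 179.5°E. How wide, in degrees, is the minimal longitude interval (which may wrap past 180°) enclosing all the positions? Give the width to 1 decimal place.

Sort the longitudes: -161.9°, -149.1°, +152.4°, +179.5°.
Eastward gaps between consecutive values (wrapping around): 12.8°, 301.5°, 27.1°, 18.6°.
Largest gap = 301.5° ⇒ minimal covering band is its complement: 360° − 301.5° = 58.5°.
Band runs from +152.4° eastward to -149.1°, crossing the antimeridian.

58.5°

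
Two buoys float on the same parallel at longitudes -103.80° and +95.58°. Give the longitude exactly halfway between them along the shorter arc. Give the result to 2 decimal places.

+175.89°

Signed shortest Δλ from -103.80° to +95.58° is -160.62°.
Midpoint longitude = -103.80° + (-160.62°)/2 = -103.80° − 80.31° = -184.11°.
Normalise into (−180°, 180°]: +175.89°.
(The naïve average (-103.80 + +95.58)/2 = -4.11° is on the wrong side of the globe.)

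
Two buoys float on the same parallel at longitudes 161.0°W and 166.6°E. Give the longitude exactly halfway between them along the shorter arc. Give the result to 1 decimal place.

Signed shortest Δλ from -161.0° to +166.6° is -32.4°.
Midpoint longitude = -161.0° + (-32.4°)/2 = -161.0° − 16.2° = -177.2°.
(The naïve average (-161.0 + +166.6)/2 = 2.8° is on the wrong side of the globe.)

177.2°W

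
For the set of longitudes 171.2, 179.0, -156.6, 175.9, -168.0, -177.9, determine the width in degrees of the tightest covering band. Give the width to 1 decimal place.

32.2°

Sort the longitudes: -177.9°, -168.0°, -156.6°, +171.2°, +175.9°, +179.0°.
Eastward gaps between consecutive values (wrapping around): 9.9°, 11.4°, 327.8°, 4.7°, 3.1°, 3.1°.
Largest gap = 327.8° ⇒ minimal covering band is its complement: 360° − 327.8° = 32.2°.
Band runs from +171.2° eastward to -156.6°, crossing the antimeridian.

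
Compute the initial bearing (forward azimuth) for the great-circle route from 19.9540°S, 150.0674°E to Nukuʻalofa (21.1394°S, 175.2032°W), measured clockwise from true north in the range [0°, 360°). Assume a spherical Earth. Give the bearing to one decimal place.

98.3°

Δλ = -175.2032 − 150.0674 = -325.2706°; wrapped into (−180°, 180°]: 34.7294°.
θ = atan2( sin Δλ · cos φ₂ , cos φ₁ · sin φ₂ − sin φ₁ · cos φ₂ · cos Δλ )
  = atan2(0.53136, -0.07739) = 98.287° → normalised to [0°, 360°): 98.287°.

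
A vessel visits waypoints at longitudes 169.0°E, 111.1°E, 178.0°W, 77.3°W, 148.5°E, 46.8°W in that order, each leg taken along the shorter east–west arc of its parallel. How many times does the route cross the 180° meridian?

Leg 1: +169.0° → +111.1°, shortest Δλ = -57.9° (west) — does not cross 180°.
Leg 2: +111.1° → -178.0°, shortest Δλ = 70.9° (east) — crosses 180°.
Leg 3: -178.0° → -77.3°, shortest Δλ = 100.7° (east) — does not cross 180°.
Leg 4: -77.3° → +148.5°, shortest Δλ = -134.2° (west) — crosses 180°.
Leg 5: +148.5° → -46.8°, shortest Δλ = 164.7° (east) — crosses 180°.
Total crossings: 3.

3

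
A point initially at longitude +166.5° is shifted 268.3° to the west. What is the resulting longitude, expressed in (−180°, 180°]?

-101.8°

Start at +166.5°; shift −268.3° → -101.8°.
-101.8° already lies in (−180°, 180°].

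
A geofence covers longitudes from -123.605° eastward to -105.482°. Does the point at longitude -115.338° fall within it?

Band width going east from -123.605° to -105.482°: ((-105.482 − -123.605) mod 360) = 18.123°.
Offset of -115.338° east of the west edge: ((-115.338 − -123.605) mod 360) = 8.267°.
8.267° ≤ 18.123° ⇒ inside.

Yes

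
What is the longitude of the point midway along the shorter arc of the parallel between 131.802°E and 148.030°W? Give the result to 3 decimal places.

Signed shortest Δλ from +131.802° to -148.030° is +80.168°.
Midpoint longitude = +131.802° + (+80.168°)/2 = +131.802° + 40.084° = +171.886°.
(The naïve average (+131.802 + -148.030)/2 = -8.114° is on the wrong side of the globe.)

171.886°E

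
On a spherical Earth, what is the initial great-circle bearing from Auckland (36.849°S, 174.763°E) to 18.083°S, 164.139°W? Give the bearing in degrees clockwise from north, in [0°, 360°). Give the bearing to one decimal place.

Δλ = -164.139 − 174.763 = -338.902°; wrapped into (−180°, 180°]: 21.098°.
θ = atan2( sin Δλ · cos φ₂ , cos φ₁ · sin φ₂ − sin φ₁ · cos φ₂ · cos Δλ )
  = atan2(0.34218, 0.28349) = 50.359° → normalised to [0°, 360°): 50.359°.

50.4°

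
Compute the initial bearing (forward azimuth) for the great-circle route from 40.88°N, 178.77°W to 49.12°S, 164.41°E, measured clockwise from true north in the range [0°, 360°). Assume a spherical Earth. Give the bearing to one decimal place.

190.9°

Δλ = 164.41 − -178.77 = 343.18°; wrapped into (−180°, 180°]: -16.82°.
θ = atan2( sin Δλ · cos φ₂ , cos φ₁ · sin φ₂ − sin φ₁ · cos φ₂ · cos Δλ )
  = atan2(-0.18938, -0.98167) = -169.081° → normalised to [0°, 360°): 190.919°.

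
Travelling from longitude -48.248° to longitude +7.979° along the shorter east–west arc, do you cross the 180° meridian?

Signed shortest Δλ = ((7.979 − -48.248 + 180) mod 360) − 180 = 56.227°.
Going east by 56.227° from -48.248° reaches +7.979° without touching 180°.

No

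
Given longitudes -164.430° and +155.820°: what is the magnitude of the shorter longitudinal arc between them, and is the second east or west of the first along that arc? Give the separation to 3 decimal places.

Raw difference: 155.820 − -164.430 = 320.25°.
Normalise into (−180°, 180°]: 320.25° − 360° = -39.75°.
Negative ⇒ the second point lies to the west; separation 39.750°.

39.750° west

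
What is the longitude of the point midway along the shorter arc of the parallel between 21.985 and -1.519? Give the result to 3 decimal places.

Signed shortest Δλ from +21.985° to -1.519° is -23.504°.
Midpoint longitude = +21.985° + (-23.504°)/2 = +21.985° − 11.752° = +10.233°.

+10.233°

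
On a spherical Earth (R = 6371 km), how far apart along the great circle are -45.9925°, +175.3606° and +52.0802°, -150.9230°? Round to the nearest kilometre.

11370 km

Δλ = -150.9230 − 175.3606 = -326.2836°; wrapped into (−180°, 180°]: 33.7164°.
Δφ = 52.0802 − -45.9925 = 98.0727°.
a = sin²(Δφ/2) + cos φ₁ · cos φ₂ · sin²(Δλ/2) = 0.606124.
c = 2·atan2(√a, √(1−a)) = 1.78467 rad → d = 6371·c ≈ 11370.13 km.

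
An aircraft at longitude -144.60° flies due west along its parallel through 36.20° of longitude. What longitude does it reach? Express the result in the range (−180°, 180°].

Start at -144.60°; shift −36.20° → -180.80°.
-180.80° lies outside (−180°, 180°]; add 360° → +179.20°.

+179.20°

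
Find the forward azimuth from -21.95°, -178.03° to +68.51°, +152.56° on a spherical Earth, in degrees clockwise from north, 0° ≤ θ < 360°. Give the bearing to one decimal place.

349.6°

Δλ = 152.56 − -178.03 = 330.59°; wrapped into (−180°, 180°]: -29.41°.
θ = atan2( sin Δλ · cos φ₂ , cos φ₁ · sin φ₂ − sin φ₁ · cos φ₂ · cos Δλ )
  = atan2(-0.17989, 0.98232) = -10.378° → normalised to [0°, 360°): 349.622°.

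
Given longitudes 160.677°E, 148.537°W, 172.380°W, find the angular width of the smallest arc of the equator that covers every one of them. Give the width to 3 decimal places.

50.786°

Sort the longitudes: -172.380°, -148.537°, +160.677°.
Eastward gaps between consecutive values (wrapping around): 23.843°, 309.214°, 26.943°.
Largest gap = 309.214° ⇒ minimal covering band is its complement: 360° − 309.214° = 50.786°.
Band runs from +160.677° eastward to -148.537°, crossing the antimeridian.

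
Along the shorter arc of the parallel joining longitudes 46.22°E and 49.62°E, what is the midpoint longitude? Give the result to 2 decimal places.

Signed shortest Δλ from +46.22° to +49.62° is +3.40°.
Midpoint longitude = +46.22° + (+3.40°)/2 = +46.22° + 1.70° = +47.92°.

47.92°E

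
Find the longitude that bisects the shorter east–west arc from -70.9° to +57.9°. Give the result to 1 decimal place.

-6.5°

Signed shortest Δλ from -70.9° to +57.9° is +128.8°.
Midpoint longitude = -70.9° + (+128.8°)/2 = -70.9° + 64.4° = -6.5°.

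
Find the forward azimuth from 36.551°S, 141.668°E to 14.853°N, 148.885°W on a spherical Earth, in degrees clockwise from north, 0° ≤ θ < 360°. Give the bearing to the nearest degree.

Δλ = -148.885 − 141.668 = -290.553°; wrapped into (−180°, 180°]: 69.447°.
θ = atan2( sin Δλ · cos φ₂ , cos φ₁ · sin φ₂ − sin φ₁ · cos φ₂ · cos Δλ )
  = atan2(0.90506, 0.40802) = 65.733° → normalised to [0°, 360°): 65.733°.

66°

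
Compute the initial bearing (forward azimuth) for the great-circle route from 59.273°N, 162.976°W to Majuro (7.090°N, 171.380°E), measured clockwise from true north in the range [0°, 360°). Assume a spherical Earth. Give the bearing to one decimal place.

211.3°

Δλ = 171.380 − -162.976 = 334.356°; wrapped into (−180°, 180°]: -25.644°.
θ = atan2( sin Δλ · cos φ₂ , cos φ₁ · sin φ₂ − sin φ₁ · cos φ₂ · cos Δλ )
  = atan2(-0.42947, -0.70595) = -148.685° → normalised to [0°, 360°): 211.315°.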